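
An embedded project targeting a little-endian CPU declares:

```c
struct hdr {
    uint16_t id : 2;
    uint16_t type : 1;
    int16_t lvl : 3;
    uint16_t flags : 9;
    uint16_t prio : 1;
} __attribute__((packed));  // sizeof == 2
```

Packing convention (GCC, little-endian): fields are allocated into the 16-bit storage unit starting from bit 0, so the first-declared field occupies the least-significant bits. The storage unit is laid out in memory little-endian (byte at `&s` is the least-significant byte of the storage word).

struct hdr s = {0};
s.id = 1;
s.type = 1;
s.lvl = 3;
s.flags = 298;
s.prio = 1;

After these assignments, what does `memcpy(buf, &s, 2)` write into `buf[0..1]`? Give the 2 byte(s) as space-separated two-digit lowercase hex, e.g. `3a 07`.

9d ca

id:2 = 1 → 0x1 << 0 → word 0x0001
type:1 = 1 → 0x1 << 2 → word 0x0005
lvl:3 = 3 → 0x3 << 3 → word 0x001d
flags:9 = 298 → 0x12a << 6 → word 0x4a9d
prio:1 = 1 → 0x1 << 15 → word 0xca9d
word = 0xca9d → little-endian bytes:
  [0]=0x9d  [1]=0xca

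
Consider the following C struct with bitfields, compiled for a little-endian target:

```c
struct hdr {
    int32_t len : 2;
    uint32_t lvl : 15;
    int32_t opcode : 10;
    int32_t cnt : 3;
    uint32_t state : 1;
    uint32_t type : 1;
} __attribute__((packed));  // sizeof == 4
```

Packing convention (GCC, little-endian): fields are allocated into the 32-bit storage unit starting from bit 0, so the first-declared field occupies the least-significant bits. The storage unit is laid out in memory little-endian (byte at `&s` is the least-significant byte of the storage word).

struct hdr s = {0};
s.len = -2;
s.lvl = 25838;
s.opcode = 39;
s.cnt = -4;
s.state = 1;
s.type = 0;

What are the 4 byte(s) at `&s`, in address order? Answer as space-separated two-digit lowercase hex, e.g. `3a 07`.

len:2 = -2 → 0x2 << 0 → word 0x00000002
lvl:15 = 25838 → 0x64ee << 2 → word 0x000193ba
opcode:10 = 39 → 0x27 << 17 → word 0x004f93ba
cnt:3 = -4 → 0x4 << 27 → word 0x204f93ba
state:1 = 1 → 0x1 << 30 → word 0x604f93ba
type:1 = 0 → 0x0 << 31 → word 0x604f93ba
word = 0x604f93ba → little-endian bytes:
  [0]=0xba  [1]=0x93  [2]=0x4f  [3]=0x60

ba 93 4f 60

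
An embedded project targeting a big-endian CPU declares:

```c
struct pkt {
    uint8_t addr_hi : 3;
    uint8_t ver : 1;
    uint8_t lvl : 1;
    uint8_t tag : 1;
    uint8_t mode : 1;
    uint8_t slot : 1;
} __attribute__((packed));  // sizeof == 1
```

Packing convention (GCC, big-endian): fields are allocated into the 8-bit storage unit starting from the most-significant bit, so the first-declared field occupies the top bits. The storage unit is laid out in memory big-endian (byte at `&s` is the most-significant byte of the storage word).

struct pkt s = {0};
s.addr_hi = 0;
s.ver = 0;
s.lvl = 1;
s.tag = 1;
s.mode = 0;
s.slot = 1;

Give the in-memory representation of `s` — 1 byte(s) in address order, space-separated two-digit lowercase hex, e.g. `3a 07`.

0d

addr_hi:3 = 0 → 0x0 << 5 → word 0x00
ver:1 = 0 → 0x0 << 4 → word 0x00
lvl:1 = 1 → 0x1 << 3 → word 0x08
tag:1 = 1 → 0x1 << 2 → word 0x0c
mode:1 = 0 → 0x0 << 1 → word 0x0c
slot:1 = 1 → 0x1 << 0 → word 0x0d
word = 0x0d → big-endian bytes:
  [0]=0x0d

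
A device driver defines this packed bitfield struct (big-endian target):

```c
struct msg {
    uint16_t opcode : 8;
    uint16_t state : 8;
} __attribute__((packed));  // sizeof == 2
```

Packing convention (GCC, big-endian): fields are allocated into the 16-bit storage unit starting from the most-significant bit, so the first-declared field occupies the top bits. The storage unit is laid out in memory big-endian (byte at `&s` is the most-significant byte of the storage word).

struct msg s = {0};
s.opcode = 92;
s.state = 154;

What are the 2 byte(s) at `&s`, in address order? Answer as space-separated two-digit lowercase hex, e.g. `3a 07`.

5c 9a

[8+:8] opcode=92 & 0xff = 0x5c; word=0x5c00
[0+:8] state=154 & 0xff = 0x9a; word=0x5c9a
word = 0x5c9a → big-endian bytes:
  [0]=0x5c  [1]=0x9a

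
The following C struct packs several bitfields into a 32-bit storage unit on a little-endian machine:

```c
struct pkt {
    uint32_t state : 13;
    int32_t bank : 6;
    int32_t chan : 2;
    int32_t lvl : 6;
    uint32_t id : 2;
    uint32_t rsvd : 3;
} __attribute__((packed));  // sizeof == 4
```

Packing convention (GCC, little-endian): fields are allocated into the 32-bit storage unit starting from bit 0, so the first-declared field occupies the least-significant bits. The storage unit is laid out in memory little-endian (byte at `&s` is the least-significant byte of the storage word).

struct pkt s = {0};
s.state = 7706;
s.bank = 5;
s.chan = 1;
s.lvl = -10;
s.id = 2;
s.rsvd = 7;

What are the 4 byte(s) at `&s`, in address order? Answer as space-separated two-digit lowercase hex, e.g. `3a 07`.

1a be c8 f6

[0+:13] state=7706 & 0x1fff = 0x1e1a; word=0x00001e1a
[13+:6] bank=5 & 0x3f = 0x5; word=0x0000be1a
[19+:2] chan=1 & 0x3 = 0x1; word=0x0008be1a
[21+:6] lvl=-10 & 0x3f = 0x36; word=0x06c8be1a
[27+:2] id=2 & 0x3 = 0x2; word=0x16c8be1a
[29+:3] rsvd=7 & 0x7 = 0x7; word=0xf6c8be1a
word = 0xf6c8be1a → little-endian bytes:
  [0]=0x1a  [1]=0xbe  [2]=0xc8  [3]=0xf6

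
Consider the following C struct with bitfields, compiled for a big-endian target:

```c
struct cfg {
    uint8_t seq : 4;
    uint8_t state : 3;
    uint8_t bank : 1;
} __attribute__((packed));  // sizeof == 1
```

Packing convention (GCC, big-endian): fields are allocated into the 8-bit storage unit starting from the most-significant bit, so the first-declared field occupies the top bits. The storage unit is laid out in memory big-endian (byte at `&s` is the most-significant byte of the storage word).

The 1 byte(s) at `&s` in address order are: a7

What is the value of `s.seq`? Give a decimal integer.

10

[0]=0xa7 (big-endian) → word 0xa7
seq:4 @ bit 4 → (0xa7>>4)&0xf = 0xa  ←
state:3 @ bit 1 → (0xa7>>1)&0x7 = 0x3
bank:1 @ bit 0 → (0xa7>>0)&0x1 = 0x1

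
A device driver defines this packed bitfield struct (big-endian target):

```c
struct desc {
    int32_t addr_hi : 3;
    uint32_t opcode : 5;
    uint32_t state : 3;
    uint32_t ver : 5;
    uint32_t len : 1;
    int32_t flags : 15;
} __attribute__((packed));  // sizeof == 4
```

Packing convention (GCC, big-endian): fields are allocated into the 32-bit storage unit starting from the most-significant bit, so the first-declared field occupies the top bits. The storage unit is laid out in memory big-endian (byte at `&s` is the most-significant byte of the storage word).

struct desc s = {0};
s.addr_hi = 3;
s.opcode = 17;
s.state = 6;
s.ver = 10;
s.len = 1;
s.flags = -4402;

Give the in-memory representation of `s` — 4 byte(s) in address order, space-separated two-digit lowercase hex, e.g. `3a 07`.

[29+:3] addr_hi=3 & 0x7 = 0x3; word=0x60000000
[24+:5] opcode=17 & 0x1f = 0x11; word=0x71000000
[21+:3] state=6 & 0x7 = 0x6; word=0x71c00000
[16+:5] ver=10 & 0x1f = 0xa; word=0x71ca0000
[15+:1] len=1 & 0x1 = 0x1; word=0x71ca8000
[0+:15] flags=-4402 & 0x7fff = 0x6ece; word=0x71caeece
word = 0x71caeece → big-endian bytes:
  [0]=0x71  [1]=0xca  [2]=0xee  [3]=0xce

71 ca ee ce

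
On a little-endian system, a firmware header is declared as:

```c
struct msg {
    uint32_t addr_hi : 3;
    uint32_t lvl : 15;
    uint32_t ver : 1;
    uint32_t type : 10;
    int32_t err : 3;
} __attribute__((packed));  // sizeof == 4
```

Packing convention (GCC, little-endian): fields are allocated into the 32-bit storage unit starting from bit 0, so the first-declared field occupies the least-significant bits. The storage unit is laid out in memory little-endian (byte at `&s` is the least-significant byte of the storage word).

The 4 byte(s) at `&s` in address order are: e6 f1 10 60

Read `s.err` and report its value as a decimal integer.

3

[0]=0xe6 [1]=0xf1 [2]=0x10 [3]=0x60 (little-endian) → word 0x6010f1e6
addr_hi [0+:3] = (word>>0) & 0x7 = 6
lvl [3+:15] = (word>>3) & 0x7fff = 7740
ver [18+:1] = (word>>18) & 0x1 = 0
type [19+:10] = (word>>19) & 0x3ff = 2
err [29+:3] = (word>>29) & 0x7 = 3  ←
err signed 3b, MSB=0: value = 3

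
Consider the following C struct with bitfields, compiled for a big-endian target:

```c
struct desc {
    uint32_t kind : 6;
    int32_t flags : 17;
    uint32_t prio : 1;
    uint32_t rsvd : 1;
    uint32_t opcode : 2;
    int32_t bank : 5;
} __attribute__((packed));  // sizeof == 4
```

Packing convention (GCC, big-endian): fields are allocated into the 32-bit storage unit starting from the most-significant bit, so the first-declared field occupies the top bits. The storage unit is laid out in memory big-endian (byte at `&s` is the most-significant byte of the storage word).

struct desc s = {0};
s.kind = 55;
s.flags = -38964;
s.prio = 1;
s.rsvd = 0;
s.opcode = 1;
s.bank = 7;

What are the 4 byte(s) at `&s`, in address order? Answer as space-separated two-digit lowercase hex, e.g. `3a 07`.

de cf 99 27

kind:6 = 55 → 0x37 << 26 → word 0xdc000000
flags:17 = -38964 → 0x167cc << 9 → word 0xdecf9800
prio:1 = 1 → 0x1 << 8 → word 0xdecf9900
rsvd:1 = 0 → 0x0 << 7 → word 0xdecf9900
opcode:2 = 1 → 0x1 << 5 → word 0xdecf9920
bank:5 = 7 → 0x7 << 0 → word 0xdecf9927
word = 0xdecf9927 → big-endian bytes:
  [0]=0xde  [1]=0xcf  [2]=0x99  [3]=0x27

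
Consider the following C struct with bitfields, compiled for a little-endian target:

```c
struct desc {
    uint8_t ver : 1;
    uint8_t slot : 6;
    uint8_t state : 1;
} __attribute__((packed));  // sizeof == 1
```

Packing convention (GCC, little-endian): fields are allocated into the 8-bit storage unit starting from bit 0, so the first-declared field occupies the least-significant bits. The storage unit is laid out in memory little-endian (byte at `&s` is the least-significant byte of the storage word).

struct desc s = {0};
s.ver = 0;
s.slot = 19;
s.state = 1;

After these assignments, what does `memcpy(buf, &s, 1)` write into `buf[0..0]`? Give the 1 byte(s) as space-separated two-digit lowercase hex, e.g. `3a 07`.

a6

ver:1 = 0 → 0x0 << 0 → word 0x00
slot:6 = 19 → 0x13 << 1 → word 0x26
state:1 = 1 → 0x1 << 7 → word 0xa6
word = 0xa6 → little-endian bytes:
  [0]=0xa6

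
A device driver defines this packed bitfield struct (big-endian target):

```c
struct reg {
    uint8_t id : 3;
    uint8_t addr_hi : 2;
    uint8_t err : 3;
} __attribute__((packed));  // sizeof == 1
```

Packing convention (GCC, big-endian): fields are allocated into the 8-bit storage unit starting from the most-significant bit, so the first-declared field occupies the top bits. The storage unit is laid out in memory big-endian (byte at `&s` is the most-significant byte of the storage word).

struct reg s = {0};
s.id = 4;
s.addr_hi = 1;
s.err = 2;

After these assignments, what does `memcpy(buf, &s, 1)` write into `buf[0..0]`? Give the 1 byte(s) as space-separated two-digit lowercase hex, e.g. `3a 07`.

id:3 = 4 → 0x4 << 5 → word 0x80
addr_hi:2 = 1 → 0x1 << 3 → word 0x88
err:3 = 2 → 0x2 << 0 → word 0x8a
word = 0x8a → big-endian bytes:
  [0]=0x8a

8a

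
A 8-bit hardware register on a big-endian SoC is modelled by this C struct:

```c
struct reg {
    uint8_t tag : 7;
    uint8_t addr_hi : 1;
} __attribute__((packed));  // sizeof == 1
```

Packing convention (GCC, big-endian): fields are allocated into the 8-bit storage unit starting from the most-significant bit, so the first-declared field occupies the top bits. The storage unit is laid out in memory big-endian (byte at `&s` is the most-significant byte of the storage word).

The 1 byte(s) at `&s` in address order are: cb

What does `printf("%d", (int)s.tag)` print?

[0]=0xcb (big-endian) → word 0xcb
tag [1+:7] = (word>>1) & 0x7f = 101  ←
addr_hi [0+:1] = (word>>0) & 0x1 = 1

101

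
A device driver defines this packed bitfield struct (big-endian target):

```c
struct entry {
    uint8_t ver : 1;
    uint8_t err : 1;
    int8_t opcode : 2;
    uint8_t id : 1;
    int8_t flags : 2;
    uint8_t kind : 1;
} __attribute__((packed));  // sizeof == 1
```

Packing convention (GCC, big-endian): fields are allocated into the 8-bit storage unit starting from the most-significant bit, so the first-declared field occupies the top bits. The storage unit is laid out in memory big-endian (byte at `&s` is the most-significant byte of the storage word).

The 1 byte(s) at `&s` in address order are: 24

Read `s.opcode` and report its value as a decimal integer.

-2

[0]=0x24 (big-endian) → word 0x24
ver [7+:1] = (word>>7) & 0x1 = 0
err [6+:1] = (word>>6) & 0x1 = 0
opcode [4+:2] = (word>>4) & 0x3 = 2  ←
id [3+:1] = (word>>3) & 0x1 = 0
flags [1+:2] = (word>>1) & 0x3 = 2
kind [0+:1] = (word>>0) & 0x1 = 0
opcode signed 2b, MSB=1: 2 - 4 = -2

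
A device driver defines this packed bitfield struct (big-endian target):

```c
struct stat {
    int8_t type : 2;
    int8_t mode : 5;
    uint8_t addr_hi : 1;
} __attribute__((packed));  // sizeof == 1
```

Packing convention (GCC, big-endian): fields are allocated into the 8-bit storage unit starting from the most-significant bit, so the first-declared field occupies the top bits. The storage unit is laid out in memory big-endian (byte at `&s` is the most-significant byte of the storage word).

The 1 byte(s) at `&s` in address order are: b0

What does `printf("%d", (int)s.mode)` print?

-8

[0]=0xb0 (big-endian) → word 0xb0
type:2 @ bit 6 → (0xb0>>6)&0x3 = 0x2
mode:5 @ bit 1 → (0xb0>>1)&0x1f = 0x18  ←
addr_hi:1 @ bit 0 → (0xb0>>0)&0x1 = 0x0
mode signed 5b, MSB=1: 24 - 32 = -8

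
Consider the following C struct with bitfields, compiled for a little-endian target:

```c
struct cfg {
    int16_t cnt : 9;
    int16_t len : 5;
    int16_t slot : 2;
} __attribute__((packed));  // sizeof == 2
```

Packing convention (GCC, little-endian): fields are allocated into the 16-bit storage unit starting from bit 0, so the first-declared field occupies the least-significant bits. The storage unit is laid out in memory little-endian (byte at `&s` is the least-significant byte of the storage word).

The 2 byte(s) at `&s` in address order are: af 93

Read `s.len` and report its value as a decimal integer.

[0]=0xaf [1]=0x93 (little-endian) → word 0x93af
cnt:9 @ bit 0 → (0x93af>>0)&0x1ff = 0x1af
len:5 @ bit 9 → (0x93af>>9)&0x1f = 0x9  ←
slot:2 @ bit 14 → (0x93af>>14)&0x3 = 0x2
len signed 5b, MSB=0: value = 9

9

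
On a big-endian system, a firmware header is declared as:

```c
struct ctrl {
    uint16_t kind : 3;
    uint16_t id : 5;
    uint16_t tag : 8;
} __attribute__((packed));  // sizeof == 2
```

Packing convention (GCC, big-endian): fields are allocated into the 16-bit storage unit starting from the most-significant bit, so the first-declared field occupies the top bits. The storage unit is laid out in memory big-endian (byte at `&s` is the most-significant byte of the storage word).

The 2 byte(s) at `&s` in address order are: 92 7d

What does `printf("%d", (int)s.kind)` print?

[0]=0x92 [1]=0x7d (big-endian) → word 0x927d
kind [13+:3] = (word>>13) & 0x7 = 4  ←
id [8+:5] = (word>>8) & 0x1f = 18
tag [0+:8] = (word>>0) & 0xff = 125

4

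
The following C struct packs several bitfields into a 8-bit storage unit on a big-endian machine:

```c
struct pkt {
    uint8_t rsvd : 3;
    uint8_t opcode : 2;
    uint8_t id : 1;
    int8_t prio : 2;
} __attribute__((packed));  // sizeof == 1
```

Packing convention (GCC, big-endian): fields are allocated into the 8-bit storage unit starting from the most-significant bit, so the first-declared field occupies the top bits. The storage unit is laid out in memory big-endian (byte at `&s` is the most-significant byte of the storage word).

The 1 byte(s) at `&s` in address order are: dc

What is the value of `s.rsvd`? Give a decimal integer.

6

[0]=0xdc (big-endian) → word 0xdc
rsvd [5+:3] = (word>>5) & 0x7 = 6  ←
opcode [3+:2] = (word>>3) & 0x3 = 3
id [2+:1] = (word>>2) & 0x1 = 1
prio [0+:2] = (word>>0) & 0x3 = 0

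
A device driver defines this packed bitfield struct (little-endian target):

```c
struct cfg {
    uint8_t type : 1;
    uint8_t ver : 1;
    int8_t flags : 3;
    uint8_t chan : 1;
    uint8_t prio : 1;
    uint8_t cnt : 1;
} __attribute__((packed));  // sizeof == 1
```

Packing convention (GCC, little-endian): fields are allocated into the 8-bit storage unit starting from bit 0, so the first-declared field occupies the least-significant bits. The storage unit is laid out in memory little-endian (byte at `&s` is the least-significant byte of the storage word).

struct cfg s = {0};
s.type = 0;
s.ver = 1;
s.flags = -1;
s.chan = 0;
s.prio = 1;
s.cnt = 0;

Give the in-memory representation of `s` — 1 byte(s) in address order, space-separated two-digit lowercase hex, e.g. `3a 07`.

type (1b) val=0 bits=0x0 at bit 0: 0x00
ver (1b) val=1 bits=0x1 at bit 1: 0x02
flags (3b) val=-1 bits=0x7 at bit 2: 0x1e
chan (1b) val=0 bits=0x0 at bit 5: 0x1e
prio (1b) val=1 bits=0x1 at bit 6: 0x5e
cnt (1b) val=0 bits=0x0 at bit 7: 0x5e
word = 0x5e → little-endian bytes:
  [0]=0x5e

5e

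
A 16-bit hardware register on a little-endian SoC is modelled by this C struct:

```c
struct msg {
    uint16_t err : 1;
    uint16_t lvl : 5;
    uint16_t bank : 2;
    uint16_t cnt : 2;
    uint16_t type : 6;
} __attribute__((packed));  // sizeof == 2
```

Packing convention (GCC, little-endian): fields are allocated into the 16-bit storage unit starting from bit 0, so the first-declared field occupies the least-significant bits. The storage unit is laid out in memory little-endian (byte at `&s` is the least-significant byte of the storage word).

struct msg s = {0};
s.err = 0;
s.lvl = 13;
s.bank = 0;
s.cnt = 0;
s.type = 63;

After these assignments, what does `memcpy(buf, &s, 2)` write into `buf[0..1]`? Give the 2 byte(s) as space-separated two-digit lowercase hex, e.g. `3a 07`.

1a fc

err (1b) val=0 bits=0x0 at bit 0: 0x0000
lvl (5b) val=13 bits=0xd at bit 1: 0x001a
bank (2b) val=0 bits=0x0 at bit 6: 0x001a
cnt (2b) val=0 bits=0x0 at bit 8: 0x001a
type (6b) val=63 bits=0x3f at bit 10: 0xfc1a
word = 0xfc1a → little-endian bytes:
  [0]=0x1a  [1]=0xfc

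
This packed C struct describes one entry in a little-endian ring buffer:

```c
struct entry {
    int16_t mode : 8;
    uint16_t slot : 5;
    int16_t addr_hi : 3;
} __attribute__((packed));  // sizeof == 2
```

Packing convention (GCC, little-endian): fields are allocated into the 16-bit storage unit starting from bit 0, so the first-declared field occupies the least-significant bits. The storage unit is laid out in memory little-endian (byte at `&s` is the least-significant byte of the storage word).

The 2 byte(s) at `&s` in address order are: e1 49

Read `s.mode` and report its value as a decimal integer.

-31

[0]=0xe1 [1]=0x49 (little-endian) → word 0x49e1
mode [0+:8] = (word>>0) & 0xff = 225  ←
slot [8+:5] = (word>>8) & 0x1f = 9
addr_hi [13+:3] = (word>>13) & 0x7 = 2
mode signed 8b, MSB=1: 225 - 256 = -31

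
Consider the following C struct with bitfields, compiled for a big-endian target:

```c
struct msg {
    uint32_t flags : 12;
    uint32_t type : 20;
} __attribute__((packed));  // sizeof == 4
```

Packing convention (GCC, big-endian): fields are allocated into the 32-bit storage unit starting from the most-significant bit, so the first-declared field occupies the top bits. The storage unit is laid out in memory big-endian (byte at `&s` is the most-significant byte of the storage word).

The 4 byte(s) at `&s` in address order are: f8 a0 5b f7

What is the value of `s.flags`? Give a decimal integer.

[0]=0xf8 [1]=0xa0 [2]=0x5b [3]=0xf7 (big-endian) → word 0xf8a05bf7
flags:12 @ bit 20 → (0xf8a05bf7>>20)&0xfff = 0xf8a  ←
type:20 @ bit 0 → (0xf8a05bf7>>0)&0xfffff = 0x5bf7

3978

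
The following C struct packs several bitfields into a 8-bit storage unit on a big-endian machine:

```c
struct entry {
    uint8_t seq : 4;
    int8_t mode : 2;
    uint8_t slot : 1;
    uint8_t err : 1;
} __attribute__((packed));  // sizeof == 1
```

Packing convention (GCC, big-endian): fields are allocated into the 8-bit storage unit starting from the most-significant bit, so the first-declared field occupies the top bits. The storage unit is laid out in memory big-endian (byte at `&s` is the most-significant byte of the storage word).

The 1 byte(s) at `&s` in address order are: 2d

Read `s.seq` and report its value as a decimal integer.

2

[0]=0x2d (big-endian) → word 0x2d
seq [4+:4] = (word>>4) & 0xf = 2  ←
mode [2+:2] = (word>>2) & 0x3 = 3
slot [1+:1] = (word>>1) & 0x1 = 0
err [0+:1] = (word>>0) & 0x1 = 1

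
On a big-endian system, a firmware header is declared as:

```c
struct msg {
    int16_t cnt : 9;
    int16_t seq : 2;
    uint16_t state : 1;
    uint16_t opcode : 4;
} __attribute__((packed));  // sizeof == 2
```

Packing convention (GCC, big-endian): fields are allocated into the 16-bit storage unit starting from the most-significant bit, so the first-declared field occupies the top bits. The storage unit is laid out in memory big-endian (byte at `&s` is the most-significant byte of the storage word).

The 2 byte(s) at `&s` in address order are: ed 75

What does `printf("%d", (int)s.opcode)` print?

[0]=0xed [1]=0x75 (big-endian) → word 0xed75
cnt [7+:9] = (word>>7) & 0x1ff = 474
seq [5+:2] = (word>>5) & 0x3 = 3
state [4+:1] = (word>>4) & 0x1 = 1
opcode [0+:4] = (word>>0) & 0xf = 5  ←

5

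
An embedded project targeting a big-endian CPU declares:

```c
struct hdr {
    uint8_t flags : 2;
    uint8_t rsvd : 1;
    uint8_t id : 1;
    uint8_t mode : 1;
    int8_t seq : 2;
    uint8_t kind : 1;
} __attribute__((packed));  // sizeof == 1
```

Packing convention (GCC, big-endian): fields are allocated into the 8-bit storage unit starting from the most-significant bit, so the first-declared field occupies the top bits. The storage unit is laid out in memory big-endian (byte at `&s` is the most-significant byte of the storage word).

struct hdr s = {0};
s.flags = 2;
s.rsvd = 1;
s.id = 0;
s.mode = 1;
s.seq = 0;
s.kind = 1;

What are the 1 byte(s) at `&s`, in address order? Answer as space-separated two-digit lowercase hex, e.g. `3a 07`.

a9

flags (2b) val=2 bits=0x2 at bit 6: 0x80
rsvd (1b) val=1 bits=0x1 at bit 5: 0xa0
id (1b) val=0 bits=0x0 at bit 4: 0xa0
mode (1b) val=1 bits=0x1 at bit 3: 0xa8
seq (2b) val=0 bits=0x0 at bit 1: 0xa8
kind (1b) val=1 bits=0x1 at bit 0: 0xa9
word = 0xa9 → big-endian bytes:
  [0]=0xa9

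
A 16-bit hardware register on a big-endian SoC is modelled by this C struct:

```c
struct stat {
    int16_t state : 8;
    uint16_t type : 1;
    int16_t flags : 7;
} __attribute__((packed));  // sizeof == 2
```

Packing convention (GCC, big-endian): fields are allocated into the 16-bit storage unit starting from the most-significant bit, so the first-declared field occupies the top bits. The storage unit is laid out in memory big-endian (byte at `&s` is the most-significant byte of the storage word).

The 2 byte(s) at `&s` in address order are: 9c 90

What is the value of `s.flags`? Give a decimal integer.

16

[0]=0x9c [1]=0x90 (big-endian) → word 0x9c90
state [8+:8] = (word>>8) & 0xff = 156
type [7+:1] = (word>>7) & 0x1 = 1
flags [0+:7] = (word>>0) & 0x7f = 16  ←
flags signed 7b, MSB=0: value = 16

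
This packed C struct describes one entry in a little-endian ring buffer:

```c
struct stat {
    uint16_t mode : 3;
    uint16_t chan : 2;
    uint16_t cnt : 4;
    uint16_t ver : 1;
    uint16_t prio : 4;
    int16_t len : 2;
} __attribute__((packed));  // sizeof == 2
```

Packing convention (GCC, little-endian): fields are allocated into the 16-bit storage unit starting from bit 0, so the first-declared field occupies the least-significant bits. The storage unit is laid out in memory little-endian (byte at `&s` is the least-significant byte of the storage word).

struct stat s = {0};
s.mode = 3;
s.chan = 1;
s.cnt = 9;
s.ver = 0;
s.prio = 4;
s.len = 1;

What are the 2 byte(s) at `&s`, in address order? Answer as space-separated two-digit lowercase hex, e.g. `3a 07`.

2b 51

[0+:3] mode=3 & 0x7 = 0x3; word=0x0003
[3+:2] chan=1 & 0x3 = 0x1; word=0x000b
[5+:4] cnt=9 & 0xf = 0x9; word=0x012b
[9+:1] ver=0 & 0x1 = 0x0; word=0x012b
[10+:4] prio=4 & 0xf = 0x4; word=0x112b
[14+:2] len=1 & 0x3 = 0x1; word=0x512b
word = 0x512b → little-endian bytes:
  [0]=0x2b  [1]=0x51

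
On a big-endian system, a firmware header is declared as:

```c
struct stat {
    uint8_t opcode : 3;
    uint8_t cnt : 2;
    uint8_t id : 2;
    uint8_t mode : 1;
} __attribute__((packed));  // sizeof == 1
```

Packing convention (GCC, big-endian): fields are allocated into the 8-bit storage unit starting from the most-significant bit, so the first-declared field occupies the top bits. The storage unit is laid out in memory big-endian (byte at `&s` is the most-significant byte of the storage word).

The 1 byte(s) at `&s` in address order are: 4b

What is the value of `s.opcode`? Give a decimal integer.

2

[0]=0x4b (big-endian) → word 0x4b
opcode:3 @ bit 5 → (0x4b>>5)&0x7 = 0x2  ←
cnt:2 @ bit 3 → (0x4b>>3)&0x3 = 0x1
id:2 @ bit 1 → (0x4b>>1)&0x3 = 0x1
mode:1 @ bit 0 → (0x4b>>0)&0x1 = 0x1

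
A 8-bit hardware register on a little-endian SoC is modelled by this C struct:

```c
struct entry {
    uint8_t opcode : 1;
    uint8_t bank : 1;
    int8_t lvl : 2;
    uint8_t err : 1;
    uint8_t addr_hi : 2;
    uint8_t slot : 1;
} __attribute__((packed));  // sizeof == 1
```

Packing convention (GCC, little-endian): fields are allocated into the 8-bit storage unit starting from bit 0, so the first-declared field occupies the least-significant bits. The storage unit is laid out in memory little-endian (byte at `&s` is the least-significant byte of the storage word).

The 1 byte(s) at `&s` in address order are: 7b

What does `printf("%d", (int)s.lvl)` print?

[0]=0x7b (little-endian) → word 0x7b
opcode:1 @ bit 0 → (0x7b>>0)&0x1 = 0x1
bank:1 @ bit 1 → (0x7b>>1)&0x1 = 0x1
lvl:2 @ bit 2 → (0x7b>>2)&0x3 = 0x2  ←
err:1 @ bit 4 → (0x7b>>4)&0x1 = 0x1
addr_hi:2 @ bit 5 → (0x7b>>5)&0x3 = 0x3
slot:1 @ bit 7 → (0x7b>>7)&0x1 = 0x0
lvl signed 2b, MSB=1: 2 - 4 = -2

-2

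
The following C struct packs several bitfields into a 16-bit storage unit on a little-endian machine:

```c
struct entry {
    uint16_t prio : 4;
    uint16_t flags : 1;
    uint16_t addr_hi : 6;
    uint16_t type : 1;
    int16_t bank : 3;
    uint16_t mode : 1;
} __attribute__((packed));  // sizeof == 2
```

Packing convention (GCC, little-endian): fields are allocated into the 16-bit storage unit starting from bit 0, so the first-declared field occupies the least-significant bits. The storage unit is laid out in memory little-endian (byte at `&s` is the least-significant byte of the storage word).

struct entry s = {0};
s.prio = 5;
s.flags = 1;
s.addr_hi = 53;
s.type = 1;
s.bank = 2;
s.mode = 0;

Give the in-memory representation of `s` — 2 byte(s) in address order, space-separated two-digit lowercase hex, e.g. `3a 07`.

prio:4 = 5 → 0x5 << 0 → word 0x0005
flags:1 = 1 → 0x1 << 4 → word 0x0015
addr_hi:6 = 53 → 0x35 << 5 → word 0x06b5
type:1 = 1 → 0x1 << 11 → word 0x0eb5
bank:3 = 2 → 0x2 << 12 → word 0x2eb5
mode:1 = 0 → 0x0 << 15 → word 0x2eb5
word = 0x2eb5 → little-endian bytes:
  [0]=0xb5  [1]=0x2e

b5 2e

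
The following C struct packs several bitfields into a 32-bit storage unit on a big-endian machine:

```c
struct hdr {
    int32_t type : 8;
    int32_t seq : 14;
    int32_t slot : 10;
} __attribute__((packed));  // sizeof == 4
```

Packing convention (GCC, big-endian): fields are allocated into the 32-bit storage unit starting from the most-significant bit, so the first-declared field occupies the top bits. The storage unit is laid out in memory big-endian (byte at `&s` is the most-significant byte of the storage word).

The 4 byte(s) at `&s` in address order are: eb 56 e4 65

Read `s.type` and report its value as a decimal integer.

-21

[0]=0xeb [1]=0x56 [2]=0xe4 [3]=0x65 (big-endian) → word 0xeb56e465
type:8 @ bit 24 → (0xeb56e465>>24)&0xff = 0xeb  ←
seq:14 @ bit 10 → (0xeb56e465>>10)&0x3fff = 0x15b9
slot:10 @ bit 0 → (0xeb56e465>>0)&0x3ff = 0x65
type signed 8b, MSB=1: 235 - 256 = -21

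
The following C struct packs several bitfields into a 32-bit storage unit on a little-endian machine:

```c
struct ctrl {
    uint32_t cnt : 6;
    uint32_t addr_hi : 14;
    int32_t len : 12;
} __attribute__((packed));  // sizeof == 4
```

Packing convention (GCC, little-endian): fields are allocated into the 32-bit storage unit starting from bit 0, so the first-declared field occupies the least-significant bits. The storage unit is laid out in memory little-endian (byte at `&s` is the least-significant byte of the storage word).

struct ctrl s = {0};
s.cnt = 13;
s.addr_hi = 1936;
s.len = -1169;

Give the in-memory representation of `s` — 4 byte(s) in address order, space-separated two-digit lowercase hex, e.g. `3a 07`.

0d e4 f1 b6

cnt:6 = 13 → 0xd << 0 → word 0x0000000d
addr_hi:14 = 1936 → 0x790 << 6 → word 0x0001e40d
len:12 = -1169 → 0xb6f << 20 → word 0xb6f1e40d
word = 0xb6f1e40d → little-endian bytes:
  [0]=0x0d  [1]=0xe4  [2]=0xf1  [3]=0xb6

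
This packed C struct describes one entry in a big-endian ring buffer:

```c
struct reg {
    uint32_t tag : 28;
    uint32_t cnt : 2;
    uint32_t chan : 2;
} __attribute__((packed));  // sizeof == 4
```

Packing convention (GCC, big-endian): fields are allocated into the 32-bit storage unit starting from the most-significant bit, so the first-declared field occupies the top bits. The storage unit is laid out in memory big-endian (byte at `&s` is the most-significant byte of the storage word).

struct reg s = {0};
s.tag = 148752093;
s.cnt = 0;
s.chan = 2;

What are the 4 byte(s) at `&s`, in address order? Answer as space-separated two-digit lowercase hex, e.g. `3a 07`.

8d dc 6d d2

tag (28b) val=148752093 bits=0x8ddc6dd at bit 4: 0x8ddc6dd0
cnt (2b) val=0 bits=0x0 at bit 2: 0x8ddc6dd0
chan (2b) val=2 bits=0x2 at bit 0: 0x8ddc6dd2
word = 0x8ddc6dd2 → big-endian bytes:
  [0]=0x8d  [1]=0xdc  [2]=0x6d  [3]=0xd2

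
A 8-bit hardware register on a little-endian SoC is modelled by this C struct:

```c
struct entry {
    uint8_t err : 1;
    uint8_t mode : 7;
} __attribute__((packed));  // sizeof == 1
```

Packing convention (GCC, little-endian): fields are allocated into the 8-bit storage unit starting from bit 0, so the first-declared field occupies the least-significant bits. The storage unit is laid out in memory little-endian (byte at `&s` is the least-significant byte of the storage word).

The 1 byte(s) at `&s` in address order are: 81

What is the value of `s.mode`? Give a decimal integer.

64

[0]=0x81 (little-endian) → word 0x81
err:1 @ bit 0 → (0x81>>0)&0x1 = 0x1
mode:7 @ bit 1 → (0x81>>1)&0x7f = 0x40  ←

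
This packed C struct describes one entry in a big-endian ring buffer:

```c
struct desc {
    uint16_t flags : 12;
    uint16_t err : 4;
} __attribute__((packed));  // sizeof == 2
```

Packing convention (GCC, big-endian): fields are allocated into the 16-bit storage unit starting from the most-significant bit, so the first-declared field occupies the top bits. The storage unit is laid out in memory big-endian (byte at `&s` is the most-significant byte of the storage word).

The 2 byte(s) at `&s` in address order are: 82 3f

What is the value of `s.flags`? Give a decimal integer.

2083

[0]=0x82 [1]=0x3f (big-endian) → word 0x823f
flags [4+:12] = (word>>4) & 0xfff = 2083  ←
err [0+:4] = (word>>0) & 0xf = 15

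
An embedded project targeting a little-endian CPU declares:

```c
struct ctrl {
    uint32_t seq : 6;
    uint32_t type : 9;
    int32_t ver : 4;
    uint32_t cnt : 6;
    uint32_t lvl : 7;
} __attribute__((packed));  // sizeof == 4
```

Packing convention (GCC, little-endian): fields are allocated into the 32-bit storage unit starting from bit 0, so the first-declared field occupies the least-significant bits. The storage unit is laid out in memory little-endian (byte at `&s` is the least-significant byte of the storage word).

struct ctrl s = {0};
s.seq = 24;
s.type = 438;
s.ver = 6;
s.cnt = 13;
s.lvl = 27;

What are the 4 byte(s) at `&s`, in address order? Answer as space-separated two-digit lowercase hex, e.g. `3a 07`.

98 6d 6b 36

seq:6 = 24 → 0x18 << 0 → word 0x00000018
type:9 = 438 → 0x1b6 << 6 → word 0x00006d98
ver:4 = 6 → 0x6 << 15 → word 0x00036d98
cnt:6 = 13 → 0xd << 19 → word 0x006b6d98
lvl:7 = 27 → 0x1b << 25 → word 0x366b6d98
word = 0x366b6d98 → little-endian bytes:
  [0]=0x98  [1]=0x6d  [2]=0x6b  [3]=0x36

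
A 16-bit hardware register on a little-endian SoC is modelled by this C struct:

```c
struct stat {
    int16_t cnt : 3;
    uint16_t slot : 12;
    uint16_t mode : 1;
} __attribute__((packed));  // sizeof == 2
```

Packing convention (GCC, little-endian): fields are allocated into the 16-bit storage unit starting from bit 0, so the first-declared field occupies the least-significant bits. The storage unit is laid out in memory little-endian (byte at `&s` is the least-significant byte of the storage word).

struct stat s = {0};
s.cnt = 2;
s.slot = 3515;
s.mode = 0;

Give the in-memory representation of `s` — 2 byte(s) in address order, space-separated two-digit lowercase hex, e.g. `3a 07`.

da 6d

[0+:3] cnt=2 & 0x7 = 0x2; word=0x0002
[3+:12] slot=3515 & 0xfff = 0xdbb; word=0x6dda
[15+:1] mode=0 & 0x1 = 0x0; word=0x6dda
word = 0x6dda → little-endian bytes:
  [0]=0xda  [1]=0x6d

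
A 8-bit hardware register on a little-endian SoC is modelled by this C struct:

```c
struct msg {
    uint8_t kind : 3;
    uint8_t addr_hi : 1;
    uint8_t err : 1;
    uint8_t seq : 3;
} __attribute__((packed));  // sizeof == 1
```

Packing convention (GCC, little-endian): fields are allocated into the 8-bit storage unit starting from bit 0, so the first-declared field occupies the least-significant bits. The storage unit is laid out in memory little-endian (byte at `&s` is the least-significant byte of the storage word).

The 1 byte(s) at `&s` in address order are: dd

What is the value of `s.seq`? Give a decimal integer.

6

[0]=0xdd (little-endian) → word 0xdd
kind:3 @ bit 0 → (0xdd>>0)&0x7 = 0x5
addr_hi:1 @ bit 3 → (0xdd>>3)&0x1 = 0x1
err:1 @ bit 4 → (0xdd>>4)&0x1 = 0x1
seq:3 @ bit 5 → (0xdd>>5)&0x7 = 0x6  ←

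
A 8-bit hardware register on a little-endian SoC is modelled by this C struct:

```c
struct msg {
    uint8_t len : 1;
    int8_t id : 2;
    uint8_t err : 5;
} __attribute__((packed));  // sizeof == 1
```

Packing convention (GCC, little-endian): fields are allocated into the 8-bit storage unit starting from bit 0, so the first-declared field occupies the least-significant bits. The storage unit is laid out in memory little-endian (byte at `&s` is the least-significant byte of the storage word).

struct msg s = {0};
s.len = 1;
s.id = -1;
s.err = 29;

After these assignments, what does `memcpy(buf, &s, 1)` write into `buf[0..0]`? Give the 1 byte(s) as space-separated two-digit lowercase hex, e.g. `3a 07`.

ef

len:1 = 1 → 0x1 << 0 → word 0x01
id:2 = -1 → 0x3 << 1 → word 0x07
err:5 = 29 → 0x1d << 3 → word 0xef
word = 0xef → little-endian bytes:
  [0]=0xef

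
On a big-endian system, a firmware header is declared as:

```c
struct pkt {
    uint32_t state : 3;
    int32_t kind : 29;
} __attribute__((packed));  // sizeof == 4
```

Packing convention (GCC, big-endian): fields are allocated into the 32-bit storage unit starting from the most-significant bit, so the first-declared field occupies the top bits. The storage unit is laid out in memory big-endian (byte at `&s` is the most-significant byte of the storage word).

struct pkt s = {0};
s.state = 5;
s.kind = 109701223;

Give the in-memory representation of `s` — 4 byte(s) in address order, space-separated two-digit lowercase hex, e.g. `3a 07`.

[29+:3] state=5 & 0x7 = 0x5; word=0xa0000000
[0+:29] kind=109701223 & 0x1fffffff = 0x689e867; word=0xa689e867
word = 0xa689e867 → big-endian bytes:
  [0]=0xa6  [1]=0x89  [2]=0xe8  [3]=0x67

a6 89 e8 67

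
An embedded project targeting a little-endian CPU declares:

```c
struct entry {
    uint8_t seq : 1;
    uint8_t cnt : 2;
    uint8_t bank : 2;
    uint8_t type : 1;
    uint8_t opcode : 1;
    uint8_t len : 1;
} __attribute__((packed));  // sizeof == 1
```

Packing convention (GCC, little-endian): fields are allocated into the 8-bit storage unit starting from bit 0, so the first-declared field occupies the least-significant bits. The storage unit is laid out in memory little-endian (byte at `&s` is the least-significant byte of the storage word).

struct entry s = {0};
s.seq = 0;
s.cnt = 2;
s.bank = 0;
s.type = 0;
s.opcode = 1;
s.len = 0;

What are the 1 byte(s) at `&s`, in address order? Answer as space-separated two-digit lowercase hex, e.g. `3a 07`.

seq (1b) val=0 bits=0x0 at bit 0: 0x00
cnt (2b) val=2 bits=0x2 at bit 1: 0x04
bank (2b) val=0 bits=0x0 at bit 3: 0x04
type (1b) val=0 bits=0x0 at bit 5: 0x04
opcode (1b) val=1 bits=0x1 at bit 6: 0x44
len (1b) val=0 bits=0x0 at bit 7: 0x44
word = 0x44 → little-endian bytes:
  [0]=0x44

44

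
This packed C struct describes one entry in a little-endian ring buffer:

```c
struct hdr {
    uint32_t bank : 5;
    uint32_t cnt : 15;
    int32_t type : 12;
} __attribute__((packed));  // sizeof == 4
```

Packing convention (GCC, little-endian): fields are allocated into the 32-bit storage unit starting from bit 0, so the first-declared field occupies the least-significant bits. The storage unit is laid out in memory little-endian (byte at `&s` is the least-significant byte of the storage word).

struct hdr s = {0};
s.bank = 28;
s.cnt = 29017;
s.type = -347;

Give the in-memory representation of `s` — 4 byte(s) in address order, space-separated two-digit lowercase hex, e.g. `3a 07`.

3c 2b 5e ea

[0+:5] bank=28 & 0x1f = 0x1c; word=0x0000001c
[5+:15] cnt=29017 & 0x7fff = 0x7159; word=0x000e2b3c
[20+:12] type=-347 & 0xfff = 0xea5; word=0xea5e2b3c
word = 0xea5e2b3c → little-endian bytes:
  [0]=0x3c  [1]=0x2b  [2]=0x5e  [3]=0xea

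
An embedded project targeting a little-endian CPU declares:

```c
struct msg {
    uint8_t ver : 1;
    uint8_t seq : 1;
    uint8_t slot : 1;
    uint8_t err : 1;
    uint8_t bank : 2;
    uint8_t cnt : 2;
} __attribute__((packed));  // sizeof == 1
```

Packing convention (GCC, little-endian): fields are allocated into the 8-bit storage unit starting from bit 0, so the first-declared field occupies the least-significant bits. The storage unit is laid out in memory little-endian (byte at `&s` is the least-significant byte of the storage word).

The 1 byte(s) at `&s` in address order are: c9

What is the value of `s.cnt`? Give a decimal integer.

[0]=0xc9 (little-endian) → word 0xc9
ver:1 @ bit 0 → (0xc9>>0)&0x1 = 0x1
seq:1 @ bit 1 → (0xc9>>1)&0x1 = 0x0
slot:1 @ bit 2 → (0xc9>>2)&0x1 = 0x0
err:1 @ bit 3 → (0xc9>>3)&0x1 = 0x1
bank:2 @ bit 4 → (0xc9>>4)&0x3 = 0x0
cnt:2 @ bit 6 → (0xc9>>6)&0x3 = 0x3  ←

3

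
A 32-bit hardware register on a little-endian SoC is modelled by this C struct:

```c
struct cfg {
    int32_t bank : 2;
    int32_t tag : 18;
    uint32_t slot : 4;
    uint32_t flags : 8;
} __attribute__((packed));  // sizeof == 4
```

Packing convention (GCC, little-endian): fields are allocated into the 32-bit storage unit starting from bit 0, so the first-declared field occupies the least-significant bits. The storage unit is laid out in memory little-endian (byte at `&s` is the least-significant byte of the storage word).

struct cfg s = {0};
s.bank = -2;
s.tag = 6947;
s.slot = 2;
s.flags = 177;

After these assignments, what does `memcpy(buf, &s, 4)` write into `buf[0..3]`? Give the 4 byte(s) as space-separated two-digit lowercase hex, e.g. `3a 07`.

[0+:2] bank=-2 & 0x3 = 0x2; word=0x00000002
[2+:18] tag=6947 & 0x3ffff = 0x1b23; word=0x00006c8e
[20+:4] slot=2 & 0xf = 0x2; word=0x00206c8e
[24+:8] flags=177 & 0xff = 0xb1; word=0xb1206c8e
word = 0xb1206c8e → little-endian bytes:
  [0]=0x8e  [1]=0x6c  [2]=0x20  [3]=0xb1

8e 6c 20 b1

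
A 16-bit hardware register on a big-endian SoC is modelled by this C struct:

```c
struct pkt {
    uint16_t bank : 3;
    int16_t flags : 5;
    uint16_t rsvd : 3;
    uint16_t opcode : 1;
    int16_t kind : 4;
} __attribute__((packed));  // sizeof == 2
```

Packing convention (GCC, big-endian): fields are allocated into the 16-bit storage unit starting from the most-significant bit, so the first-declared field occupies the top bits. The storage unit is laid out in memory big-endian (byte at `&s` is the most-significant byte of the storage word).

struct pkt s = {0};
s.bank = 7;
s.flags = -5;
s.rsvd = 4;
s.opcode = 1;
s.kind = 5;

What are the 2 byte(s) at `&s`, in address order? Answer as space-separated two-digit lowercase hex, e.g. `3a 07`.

fb 95

[13+:3] bank=7 & 0x7 = 0x7; word=0xe000
[8+:5] flags=-5 & 0x1f = 0x1b; word=0xfb00
[5+:3] rsvd=4 & 0x7 = 0x4; word=0xfb80
[4+:1] opcode=1 & 0x1 = 0x1; word=0xfb90
[0+:4] kind=5 & 0xf = 0x5; word=0xfb95
word = 0xfb95 → big-endian bytes:
  [0]=0xfb  [1]=0x95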